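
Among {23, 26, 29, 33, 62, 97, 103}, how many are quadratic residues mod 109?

3

(23/109) = -1 → non-residue.
(26/109) = +1 → QR.
(29/109) = +1 → QR.
(33/109) = -1 → non-residue.
(62/109) = -1 → non-residue.
(97/109) = +1 → QR.
(103/109) = -1 → non-residue.
Total quadratic residues among the 7: 3.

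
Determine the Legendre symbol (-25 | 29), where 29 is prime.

1

First reduce: -25 ≡ 4 (mod 29).
Pull out 2^2: since 29 ≡ 5 (mod 8), (2/29) = -1, so (2/29)^2 = +1.
Reached (1/29) = 1. Collecting the sign flips along the way, the symbol is +1.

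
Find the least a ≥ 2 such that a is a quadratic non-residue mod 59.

2

(2/59) = −1, so 2 is the smallest positive non-residue mod 59.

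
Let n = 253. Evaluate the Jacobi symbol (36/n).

Pull out 2^2: since 253 ≡ 5 (mod 8), (2/253) = -1, so (2/253)^2 = +1.
Reciprocity: 9 ≡ 1 and 253 ≡ 1 (mod 4), so (9/253) = +(253/9).
Reduce top mod 9: now compute (1/9).
Reached (1/9) = 1. Collecting the sign flips along the way, the symbol is +1.

1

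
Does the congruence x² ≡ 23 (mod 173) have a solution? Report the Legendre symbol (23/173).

Reciprocity: 23 ≡ 3 and 173 ≡ 1 (mod 4), so (23/173) = +(173/23).
Reduce top mod 23: now compute (12/23).
Pull out 2^2: since 23 ≡ 7 (mod 8), (2/23) = +1, so (2/23)^2 = +1.
Reciprocity: 3 ≡ 3 and 23 ≡ 3 (mod 4), so (3/23) = −(23/3).
Reduce top mod 3: now compute (2/3).
Pull out 2: since 3 ≡ 3 (mod 8), (2/3) = -1.
Reached (1/3) = 1. Collecting the sign flips along the way, the symbol is +1.

1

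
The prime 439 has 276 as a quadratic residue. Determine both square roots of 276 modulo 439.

Since 439 ≡ 3 (mod 4), a square root of 276 is 276^((439+1)/4) = 276^110 mod 439.
Repeated squaring: 276^2≡229, 276^4≡200, 276^8≡51, 276^16≡406, 276^32≡211, 276^64≡182 (mod 439).
276^110 = 276^(64+32+8+4+2) ≡ 152 (mod 439).
Check: 152² = 23104 ≡ 276 (mod 439). The two roots are 152 and 287.

152, 287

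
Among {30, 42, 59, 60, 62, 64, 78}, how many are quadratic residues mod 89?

(30/89) = -1 → non-residue.
(42/89) = +1 → QR.
(59/89) = -1 → non-residue.
(60/89) = -1 → non-residue.
(62/89) = -1 → non-residue.
(64/89) = +1 → QR.
(78/89) = +1 → QR.
Total quadratic residues among the 7: 3.

3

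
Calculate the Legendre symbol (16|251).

1

Pull out 2^4: since 251 ≡ 3 (mod 8), (2/251) = -1, so (2/251)^4 = +1.
Reached (1/251) = 1. Collecting the sign flips along the way, the symbol is +1.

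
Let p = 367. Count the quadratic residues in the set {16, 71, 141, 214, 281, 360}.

(16/367) = +1 → QR.
(71/367) = -1 → non-residue.
(141/367) = -1 → non-residue.
(214/367) = +1 → QR.
(281/367) = +1 → QR.
(360/367) = -1 → non-residue.
Total quadratic residues among the 6: 3.

3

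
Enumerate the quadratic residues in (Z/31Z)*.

1, 2, 4, 5, 7, 8, 9, 10, 14, 16, 18, 19, 20, 25, 28

Square k = 1,…,15 (k and 31−k give the same square):
1²=1, 2²=4, 3²=9, 4²=16, 5²=25, 6²≡5, 7²≡18, 8²≡2, 9²≡19, 10²≡7, 11²≡28, 12²≡20, 13²≡14, 14²≡10, 15²≡8 (mod 31).
So the quadratic residues mod 31 are {1, 2, 4, 5, 7, 8, 9, 10, 14, 16, 18, 19, 20, 25, 28}.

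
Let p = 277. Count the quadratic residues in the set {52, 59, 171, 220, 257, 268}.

(52/277) = +1 → QR.
(59/277) = +1 → QR.
(171/277) = +1 → QR.
(220/277) = +1 → QR.
(257/277) = -1 → non-residue.
(268/277) = +1 → QR.
Total quadratic residues among the 6: 5.

5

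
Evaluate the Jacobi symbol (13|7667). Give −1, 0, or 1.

1

Reciprocity: 13 ≡ 1 and 7667 ≡ 3 (mod 4), so (13/7667) = +(7667/13).
Reduce top mod 13: now compute (10/13).
Pull out 2: since 13 ≡ 5 (mod 8), (2/13) = -1.
Reciprocity: 5 ≡ 1 and 13 ≡ 1 (mod 4), so (5/13) = +(13/5).
Reduce top mod 5: now compute (3/5).
Reciprocity: 3 ≡ 3 and 5 ≡ 1 (mod 4), so (3/5) = +(5/3).
Reduce top mod 3: now compute (2/3).
Pull out 2: since 3 ≡ 3 (mod 8), (2/3) = -1.
Reached (1/3) = 1. Collecting the sign flips along the way, the symbol is +1.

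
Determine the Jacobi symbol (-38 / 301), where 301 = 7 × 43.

First reduce: -38 ≡ 263 (mod 301).
Reciprocity: 263 ≡ 3 and 301 ≡ 1 (mod 4), so (263/301) = +(301/263).
Reduce top mod 263: now compute (38/263).
Pull out 2: since 263 ≡ 7 (mod 8), (2/263) = +1.
Reciprocity: 19 ≡ 3 and 263 ≡ 3 (mod 4), so (19/263) = −(263/19).
Reduce top mod 19: now compute (16/19).
Pull out 2^4: since 19 ≡ 3 (mod 8), (2/19) = -1, so (2/19)^4 = +1.
Reached (1/19) = 1. Collecting the sign flips along the way, the symbol is -1.

-1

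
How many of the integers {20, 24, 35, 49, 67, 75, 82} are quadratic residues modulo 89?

(20/89) = +1 → QR.
(24/89) = -1 → non-residue.
(35/89) = -1 → non-residue.
(49/89) = +1 → QR.
(67/89) = +1 → QR.
(75/89) = -1 → non-residue.
(82/89) = -1 → non-residue.
Total quadratic residues among the 7: 3.

3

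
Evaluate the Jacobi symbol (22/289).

1

Pull out 2: since 289 ≡ 1 (mod 8), (2/289) = +1.
Reciprocity: 11 ≡ 3 and 289 ≡ 1 (mod 4), so (11/289) = +(289/11).
Reduce top mod 11: now compute (3/11).
Reciprocity: 3 ≡ 3 and 11 ≡ 3 (mod 4), so (3/11) = −(11/3).
Reduce top mod 3: now compute (2/3).
Pull out 2: since 3 ≡ 3 (mod 8), (2/3) = -1.
Reached (1/3) = 1. Collecting the sign flips along the way, the symbol is +1.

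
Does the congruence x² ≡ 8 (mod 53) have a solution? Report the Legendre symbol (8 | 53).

-1

Pull out 2^3: since 53 ≡ 5 (mod 8), (2/53) = -1, so (2/53)^3 = -1.
Reached (1/53) = 1. Collecting the sign flips along the way, the symbol is -1.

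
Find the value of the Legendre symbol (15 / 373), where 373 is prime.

-1

Euler's criterion: (15/373) ≡ 15^186 (mod 373).
15^2 ≡ 225 (mod 373)
15^4 ≡ 270 (mod 373)
15^8 ≡ 165 (mod 373)
15^16 ≡ 369 (mod 373)
15^32 ≡ 16 (mod 373)
15^64 ≡ 256 (mod 373)
15^128 ≡ 261 (mod 373)
15^186 = 15^(128+32+16+8+2) ≡ 372 (mod 373).
Result is 372 ≡ −1, so (15/373) = −1.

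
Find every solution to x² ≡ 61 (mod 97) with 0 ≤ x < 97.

35, 62

97 ≡ 1 (mod 4), so we find a root by search.
Trying successive values, 35² = 1225 ≡ 61 (mod 97). The other root is 97 − 35 = 62.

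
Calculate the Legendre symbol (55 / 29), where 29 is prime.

-1

Euler's criterion: (55/29) ≡ 26^14 (mod 29).
26^2 ≡ 9 (mod 29)
26^4 ≡ 23 (mod 29)
26^8 ≡ 7 (mod 29)
26^14 = 26^(8+4+2) ≡ 28 (mod 29).
Result is 28 ≡ −1, so (55/29) = −1.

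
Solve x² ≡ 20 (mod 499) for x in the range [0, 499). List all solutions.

100, 399

Since 499 ≡ 3 (mod 4), a square root of 20 is 20^((499+1)/4) = 20^125 mod 499.
Repeated squaring: 20^2≡400, 20^4≡320, 20^8≡105, 20^16≡47, 20^32≡213, 20^64≡459 (mod 499).
20^125 = 20^(64+32+16+8+4+1) ≡ 100 (mod 499).
Check: 100² = 10000 ≡ 20 (mod 499). The two roots are 100 and 399.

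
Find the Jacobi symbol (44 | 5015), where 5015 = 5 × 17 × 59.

Pull out 2^2: since 5015 ≡ 7 (mod 8), (2/5015) = +1, so (2/5015)^2 = +1.
Reciprocity: 11 ≡ 3 and 5015 ≡ 3 (mod 4), so (11/5015) = −(5015/11).
Reduce top mod 11: now compute (10/11).
Pull out 2: since 11 ≡ 3 (mod 8), (2/11) = -1.
Reciprocity: 5 ≡ 1 and 11 ≡ 3 (mod 4), so (5/11) = +(11/5).
Reduce top mod 5: now compute (1/5).
Reached (1/5) = 1. Collecting the sign flips along the way, the symbol is +1.

1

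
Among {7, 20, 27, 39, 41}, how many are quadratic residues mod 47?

2

(7/47) = +1 → QR.
(20/47) = -1 → non-residue.
(27/47) = +1 → QR.
(39/47) = -1 → non-residue.
(41/47) = -1 → non-residue.
Total quadratic residues among the 5: 2.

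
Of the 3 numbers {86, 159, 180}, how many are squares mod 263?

(86/263) = +1 → QR.
(159/263) = -1 → non-residue.
(180/263) = -1 → non-residue.
Total quadratic residues among the 3: 1.

1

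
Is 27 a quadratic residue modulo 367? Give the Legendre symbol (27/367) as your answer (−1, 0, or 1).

-1

Reciprocity: 27 ≡ 3 and 367 ≡ 3 (mod 4), so (27/367) = −(367/27).
Reduce top mod 27: now compute (16/27).
Pull out 2^4: since 27 ≡ 3 (mod 8), (2/27) = -1, so (2/27)^4 = +1.
Reached (1/27) = 1. Collecting the sign flips along the way, the symbol is -1.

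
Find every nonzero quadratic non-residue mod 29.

Square k = 1,…,14 (k and 29−k give the same square):
1²=1, 2²=4, 3²=9, 4²=16, 5²=25, 6²≡7, 7²≡20, 8²≡6, 9²≡23, 10²≡13, 11²≡5, 12²≡28, 13²≡24, 14²≡22 (mod 29).
The residues are {1, 4, 5, 6, 7, 9, 13, 16, 20, 22, 23, 24, 25, 28}; the non-residues are the remaining 14 nonzero classes.

2, 3, 8, 10, 11, 12, 14, 15, 17, 18, 19, 21, 26, 27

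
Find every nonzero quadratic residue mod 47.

Square k = 1,…,23 (k and 47−k give the same square):
1²=1, 2²=4, 3²=9, 4²=16, 5²=25, 6²=36, 7²≡2, 8²≡17, 9²≡34, 10²≡6, 11²≡27, 12²≡3, 13²≡28, 14²≡8, 15²≡37, 16²≡21, 17²≡7, 18²≡42, 19²≡32, 20²≡24, 21²≡18, 22²≡14, 23²≡12 (mod 47).
So the quadratic residues mod 47 are {1, 2, 3, 4, 6, 7, 8, 9, 12, 14, 16, 17, 18, 21, 24, 25, 27, 28, 32, 34, 36, 37, 42}.

1 2 3 4 6 7 8 9 12 14 16 17 18 21 24 25 27 28 32 34 36 37 42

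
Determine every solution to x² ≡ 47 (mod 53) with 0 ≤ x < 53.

10, 43

53 ≡ 1 (mod 4), so we find a root by search.
Trying successive values, 10² = 100 ≡ 47 (mod 53). The other root is 53 − 10 = 43.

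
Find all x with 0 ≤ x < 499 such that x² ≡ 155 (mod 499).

Since 499 ≡ 3 (mod 4), a square root of 155 is 155^((499+1)/4) = 155^125 mod 499.
Repeated squaring: 155^2≡73, 155^4≡339, 155^8≡151, 155^16≡346, 155^32≡455, 155^64≡439 (mod 499).
155^125 = 155^(64+32+16+8+4+1) ≡ 255 (mod 499).
Check: 255² = 65025 ≡ 155 (mod 499). The two roots are 244 and 255.

244, 255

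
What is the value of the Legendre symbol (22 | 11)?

0

First reduce: 22 ≡ 0 (mod 11).
Top reduces to 0: gcd > 1, so the symbol is 0.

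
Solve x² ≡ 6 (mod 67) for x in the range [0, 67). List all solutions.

Since 67 ≡ 3 (mod 4), a square root of 6 is 6^((67+1)/4) = 6^17 mod 67.
Repeated squaring: 6^2≡36, 6^4≡23, 6^8≡60, 6^16≡49 (mod 67).
6^17 = 6^(16+1) ≡ 26 (mod 67).
Check: 26² = 676 ≡ 6 (mod 67). The two roots are 26 and 41.

26, 41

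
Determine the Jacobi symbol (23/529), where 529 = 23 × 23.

Reciprocity: 23 ≡ 3 and 529 ≡ 1 (mod 4), so (23/529) = +(529/23).
Reduce top mod 23: now compute (0/23).
Top reduces to 0: gcd > 1, so the symbol is 0.

0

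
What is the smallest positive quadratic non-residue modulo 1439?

(2/1439) = +1, so 2 is a residue.
(3/1439) = +1, so 3 is a residue.
(4/1439) = +1, so 4 is a residue.
(5/1439) = +1, so 5 is a residue.
(6/1439) = +1, so 6 is a residue.
(7/1439) = −1, so 7 is the smallest positive non-residue mod 1439.

7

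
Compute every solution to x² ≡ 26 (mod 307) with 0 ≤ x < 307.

Since 307 ≡ 3 (mod 4), a square root of 26 is 26^((307+1)/4) = 26^77 mod 307.
Repeated squaring: 26^2≡62, 26^4≡160, 26^8≡119, 26^16≡39, 26^32≡293, 26^64≡196 (mod 307).
26^77 = 26^(64+8+4+1) ≡ 183 (mod 307).
Check: 183² = 33489 ≡ 26 (mod 307). The two roots are 124 and 183.

124, 183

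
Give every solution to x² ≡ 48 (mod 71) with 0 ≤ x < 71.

30, 41

Since 71 ≡ 3 (mod 4), a square root of 48 is 48^((71+1)/4) = 48^18 mod 71.
Repeated squaring: 48^2≡32, 48^4≡30, 48^8≡48, 48^16≡32 (mod 71).
48^18 = 48^(16+2) ≡ 30 (mod 71).
Check: 30² = 900 ≡ 48 (mod 71). The two roots are 30 and 41.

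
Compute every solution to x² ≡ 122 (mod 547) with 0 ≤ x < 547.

183, 364

Since 547 ≡ 3 (mod 4), a square root of 122 is 122^((547+1)/4) = 122^137 mod 547.
Repeated squaring: 122^2≡115, 122^4≡97, 122^8≡110, 122^16≡66, 122^32≡527, 122^64≡400, 122^128≡276 (mod 547).
122^137 = 122^(128+8+1) ≡ 183 (mod 547).
Check: 183² = 33489 ≡ 122 (mod 547). The two roots are 183 and 364.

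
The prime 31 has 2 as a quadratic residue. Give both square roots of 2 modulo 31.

8, 23

Since 31 ≡ 3 (mod 4), a square root of 2 is 2^((31+1)/4) = 2^8 mod 31.
Repeated squaring: 2^2≡4, 2^4≡16, 2^8≡8 (mod 31).
2^8 = 2^(8) ≡ 8 (mod 31).
Check: 8² = 64 ≡ 2 (mod 31). The two roots are 8 and 23.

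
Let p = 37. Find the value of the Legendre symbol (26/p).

1

Euler's criterion: (26/37) ≡ 26^18 (mod 37).
26^2 ≡ 10 (mod 37)
26^4 ≡ 26 (mod 37)
26^8 ≡ 10 (mod 37)
26^16 ≡ 26 (mod 37)
26^18 = 26^(16+2) ≡ 1 (mod 37).
Result is 1, so (26/37) = 1.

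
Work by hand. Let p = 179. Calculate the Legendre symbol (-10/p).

1

Euler's criterion: (-10/179) ≡ 169^89 (mod 179).
169^2 ≡ 100 (mod 179)
169^4 ≡ 155 (mod 179)
169^8 ≡ 39 (mod 179)
169^16 ≡ 89 (mod 179)
169^32 ≡ 45 (mod 179)
169^64 ≡ 56 (mod 179)
169^89 = 169^(64+16+8+1) ≡ 1 (mod 179).
Result is 1, so (-10/179) = 1.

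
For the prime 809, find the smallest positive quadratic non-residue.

3

(2/809) = +1, so 2 is a residue.
(3/809) = −1, so 3 is the smallest positive non-residue mod 809.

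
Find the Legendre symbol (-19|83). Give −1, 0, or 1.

First reduce: -19 ≡ 64 (mod 83).
Pull out 2^6: since 83 ≡ 3 (mod 8), (2/83) = -1, so (2/83)^6 = +1.
Reached (1/83) = 1. Collecting the sign flips along the way, the symbol is +1.

1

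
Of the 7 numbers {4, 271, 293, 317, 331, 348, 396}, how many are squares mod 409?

(4/409) = +1 → QR.
(271/409) = +1 → QR.
(293/409) = -1 → non-residue.
(317/409) = +1 → QR.
(331/409) = -1 → non-residue.
(348/409) = -1 → non-residue.
(396/409) = -1 → non-residue.
Total quadratic residues among the 7: 3.

3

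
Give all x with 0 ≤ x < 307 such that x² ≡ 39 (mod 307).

119, 188

Since 307 ≡ 3 (mod 4), a square root of 39 is 39^((307+1)/4) = 39^77 mod 307.
Repeated squaring: 39^2≡293, 39^4≡196, 39^8≡41, 39^16≡146, 39^32≡133, 39^64≡190 (mod 307).
39^77 = 39^(64+8+4+1) ≡ 119 (mod 307).
Check: 119² = 14161 ≡ 39 (mod 307). The two roots are 119 and 188.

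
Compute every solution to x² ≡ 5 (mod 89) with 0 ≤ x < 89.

19, 70

89 ≡ 1 (mod 4), so we find a root by search.
Trying successive values, 19² = 361 ≡ 5 (mod 89). The other root is 89 − 19 = 70.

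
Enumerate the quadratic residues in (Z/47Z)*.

Square k = 1,…,23 (k and 47−k give the same square):
1²=1, 2²=4, 3²=9, 4²=16, 5²=25, 6²=36, 7²≡2, 8²≡17, 9²≡34, 10²≡6, 11²≡27, 12²≡3, 13²≡28, 14²≡8, 15²≡37, 16²≡21, 17²≡7, 18²≡42, 19²≡32, 20²≡24, 21²≡18, 22²≡14, 23²≡12 (mod 47).
So the quadratic residues mod 47 are {1, 2, 3, 4, 6, 7, 8, 9, 12, 14, 16, 17, 18, 21, 24, 25, 27, 28, 32, 34, 36, 37, 42}.

1, 2, 3, 4, 6, 7, 8, 9, 12, 14, 16, 17, 18, 21, 24, 25, 27, 28, 32, 34, 36, 37, 42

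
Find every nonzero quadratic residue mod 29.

Square k = 1,…,14 (k and 29−k give the same square):
1²=1, 2²=4, 3²=9, 4²=16, 5²=25, 6²≡7, 7²≡20, 8²≡6, 9²≡23, 10²≡13, 11²≡5, 12²≡28, 13²≡24, 14²≡22 (mod 29).
So the quadratic residues mod 29 are {1, 4, 5, 6, 7, 9, 13, 16, 20, 22, 23, 24, 25, 28}.

1 4 5 6 7 9 13 16 20 22 23 24 25 28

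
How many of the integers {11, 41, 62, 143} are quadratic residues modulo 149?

1

(11/149) = -1 → non-residue.
(41/149) = -1 → non-residue.
(62/149) = -1 → non-residue.
(143/149) = +1 → QR.
Total quadratic residues among the 4: 1.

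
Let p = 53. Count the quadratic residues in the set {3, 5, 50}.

0

(3/53) = -1 → non-residue.
(5/53) = -1 → non-residue.
(50/53) = -1 → non-residue.
Total quadratic residues among the 3: 0.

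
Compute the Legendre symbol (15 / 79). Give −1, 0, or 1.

Reciprocity: 15 ≡ 3 and 79 ≡ 3 (mod 4), so (15/79) = −(79/15).
Reduce top mod 15: now compute (4/15).
Pull out 2^2: since 15 ≡ 7 (mod 8), (2/15) = +1, so (2/15)^2 = +1.
Reached (1/15) = 1. Collecting the sign flips along the way, the symbol is -1.

-1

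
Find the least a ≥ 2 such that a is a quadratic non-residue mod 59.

(2/59) = −1, so 2 is the smallest positive non-residue mod 59.

2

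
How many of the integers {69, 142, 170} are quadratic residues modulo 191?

(69/191) = +1 → QR.
(142/191) = -1 → non-residue.
(170/191) = +1 → QR.
Total quadratic residues among the 3: 2.

2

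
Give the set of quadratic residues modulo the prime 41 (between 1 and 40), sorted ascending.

1,2,4,5,8,9,10,16,18,20,21,23,25,31,32,33,36,37,39,40

Square k = 1,…,20 (k and 41−k give the same square):
1²=1, 2²=4, 3²=9, 4²=16, 5²=25, 6²=36, 7²≡8, 8²≡23, 9²≡40, 10²≡18, 11²≡39, 12²≡21, 13²≡5, 14²≡32, 15²≡20, 16²≡10, 17²≡2, 18²≡37, 19²≡33, 20²≡31 (mod 41).
So the quadratic residues mod 41 are {1, 2, 4, 5, 8, 9, 10, 16, 18, 20, 21, 23, 25, 31, 32, 33, 36, 37, 39, 40}.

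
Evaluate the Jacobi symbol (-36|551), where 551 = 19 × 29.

-1

First reduce: -36 ≡ 515 (mod 551).
Reciprocity: 515 ≡ 3 and 551 ≡ 3 (mod 4), so (515/551) = −(551/515).
Reduce top mod 515: now compute (36/515).
Pull out 2^2: since 515 ≡ 3 (mod 8), (2/515) = -1, so (2/515)^2 = +1.
Reciprocity: 9 ≡ 1 and 515 ≡ 3 (mod 4), so (9/515) = +(515/9).
Reduce top mod 9: now compute (2/9).
Pull out 2: since 9 ≡ 1 (mod 8), (2/9) = +1.
Reached (1/9) = 1. Collecting the sign flips along the way, the symbol is -1.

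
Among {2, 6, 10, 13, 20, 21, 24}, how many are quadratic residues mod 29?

(2/29) = -1 → non-residue.
(6/29) = +1 → QR.
(10/29) = -1 → non-residue.
(13/29) = +1 → QR.
(20/29) = +1 → QR.
(21/29) = -1 → non-residue.
(24/29) = +1 → QR.
Total quadratic residues among the 7: 4.

4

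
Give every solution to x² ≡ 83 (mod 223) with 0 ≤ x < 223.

Since 223 ≡ 3 (mod 4), a square root of 83 is 83^((223+1)/4) = 83^56 mod 223.
Repeated squaring: 83^2≡199, 83^4≡130, 83^8≡175, 83^16≡74, 83^32≡124 (mod 223).
83^56 = 83^(32+16+8) ≡ 200 (mod 223).
Check: 200² = 40000 ≡ 83 (mod 223). The two roots are 23 and 200.

23, 200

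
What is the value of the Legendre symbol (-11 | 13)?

-1

Euler's criterion: (-11/13) ≡ 2^6 (mod 13).
2^2 ≡ 4 (mod 13)
2^4 ≡ 3 (mod 13)
2^6 = 2^(4+2) ≡ 12 (mod 13).
Result is 12 ≡ −1, so (-11/13) = −1.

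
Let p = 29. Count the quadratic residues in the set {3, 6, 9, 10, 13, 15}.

(3/29) = -1 → non-residue.
(6/29) = +1 → QR.
(9/29) = +1 → QR.
(10/29) = -1 → non-residue.
(13/29) = +1 → QR.
(15/29) = -1 → non-residue.
Total quadratic residues among the 6: 3.

3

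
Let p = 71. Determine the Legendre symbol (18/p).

1

Pull out 2: since 71 ≡ 7 (mod 8), (2/71) = +1.
Reciprocity: 9 ≡ 1 and 71 ≡ 3 (mod 4), so (9/71) = +(71/9).
Reduce top mod 9: now compute (8/9).
Pull out 2^3: since 9 ≡ 1 (mod 8), (2/9) = +1, so (2/9)^3 = +1.
Reached (1/9) = 1. Collecting the sign flips along the way, the symbol is +1.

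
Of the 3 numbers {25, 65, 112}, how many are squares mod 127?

1

(25/127) = +1 → QR.
(65/127) = -1 → non-residue.
(112/127) = -1 → non-residue.
Total quadratic residues among the 3: 1.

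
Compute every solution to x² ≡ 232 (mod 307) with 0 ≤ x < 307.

Since 307 ≡ 3 (mod 4), a square root of 232 is 232^((307+1)/4) = 232^77 mod 307.
Repeated squaring: 232^2≡99, 232^4≡284, 232^8≡222, 232^16≡164, 232^32≡187, 232^64≡278 (mod 307).
232^77 = 232^(64+8+4+1) ≡ 175 (mod 307).
Check: 175² = 30625 ≡ 232 (mod 307). The two roots are 132 and 175.

132, 175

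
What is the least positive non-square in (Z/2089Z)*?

7

(2/2089) = +1, so 2 is a residue.
(3/2089) = +1, so 3 is a residue.
(4/2089) = +1, so 4 is a residue.
(5/2089) = +1, so 5 is a residue.
(6/2089) = +1, so 6 is a residue.
(7/2089) = −1, so 7 is the smallest positive non-residue mod 2089.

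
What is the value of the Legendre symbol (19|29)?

Reciprocity: 19 ≡ 3 and 29 ≡ 1 (mod 4), so (19/29) = +(29/19).
Reduce top mod 19: now compute (10/19).
Pull out 2: since 19 ≡ 3 (mod 8), (2/19) = -1.
Reciprocity: 5 ≡ 1 and 19 ≡ 3 (mod 4), so (5/19) = +(19/5).
Reduce top mod 5: now compute (4/5).
Pull out 2^2: since 5 ≡ 5 (mod 8), (2/5) = -1, so (2/5)^2 = +1.
Reached (1/5) = 1. Collecting the sign flips along the way, the symbol is -1.

-1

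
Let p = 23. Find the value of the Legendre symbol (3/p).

Euler's criterion: (3/23) ≡ 3^11 (mod 23).
3^2 ≡ 9 (mod 23)
3^4 ≡ 12 (mod 23)
3^8 ≡ 6 (mod 23)
3^11 = 3^(8+2+1) ≡ 1 (mod 23).
Result is 1, so (3/23) = 1.

1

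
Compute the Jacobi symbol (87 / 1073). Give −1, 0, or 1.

0

Reciprocity: 87 ≡ 3 and 1073 ≡ 1 (mod 4), so (87/1073) = +(1073/87).
Reduce top mod 87: now compute (29/87).
Reciprocity: 29 ≡ 1 and 87 ≡ 3 (mod 4), so (29/87) = +(87/29).
Reduce top mod 29: now compute (0/29).
Top reduces to 0: gcd > 1, so the symbol is 0.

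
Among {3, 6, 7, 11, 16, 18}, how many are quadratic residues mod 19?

(3/19) = -1 → non-residue.
(6/19) = +1 → QR.
(7/19) = +1 → QR.
(11/19) = +1 → QR.
(16/19) = +1 → QR.
(18/19) = -1 → non-residue.
Total quadratic residues among the 6: 4.

4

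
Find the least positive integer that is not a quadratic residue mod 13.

2

(2/13) = −1, so 2 is the smallest positive non-residue mod 13.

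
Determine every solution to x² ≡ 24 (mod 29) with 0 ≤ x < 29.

13, 16

29 ≡ 1 (mod 4), so we find a root by search.
Trying successive values, 13² = 169 ≡ 24 (mod 29). The other root is 29 − 13 = 16.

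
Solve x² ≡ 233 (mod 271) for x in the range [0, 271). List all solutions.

49, 222

Since 271 ≡ 3 (mod 4), a square root of 233 is 233^((271+1)/4) = 233^68 mod 271.
Repeated squaring: 233^2≡89, 233^4≡62, 233^8≡50, 233^16≡61, 233^32≡198, 233^64≡180 (mod 271).
233^68 = 233^(64+4) ≡ 49 (mod 271).
Check: 49² = 2401 ≡ 233 (mod 271). The two roots are 49 and 222.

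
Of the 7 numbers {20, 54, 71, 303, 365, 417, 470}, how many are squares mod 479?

5

(20/479) = +1 → QR.
(54/479) = +1 → QR.
(71/479) = +1 → QR.
(303/479) = -1 → non-residue.
(365/479) = +1 → QR.
(417/479) = +1 → QR.
(470/479) = -1 → non-residue.
Total quadratic residues among the 7: 5.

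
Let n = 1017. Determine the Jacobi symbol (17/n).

-1

Reciprocity: 17 ≡ 1 and 1017 ≡ 1 (mod 4), so (17/1017) = +(1017/17).
Reduce top mod 17: now compute (14/17).
Pull out 2: since 17 ≡ 1 (mod 8), (2/17) = +1.
Reciprocity: 7 ≡ 3 and 17 ≡ 1 (mod 4), so (7/17) = +(17/7).
Reduce top mod 7: now compute (3/7).
Reciprocity: 3 ≡ 3 and 7 ≡ 3 (mod 4), so (3/7) = −(7/3).
Reduce top mod 3: now compute (1/3).
Reached (1/3) = 1. Collecting the sign flips along the way, the symbol is -1.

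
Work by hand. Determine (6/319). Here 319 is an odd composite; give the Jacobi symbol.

-1

Pull out 2: since 319 ≡ 7 (mod 8), (2/319) = +1.
Reciprocity: 3 ≡ 3 and 319 ≡ 3 (mod 4), so (3/319) = −(319/3).
Reduce top mod 3: now compute (1/3).
Reached (1/3) = 1. Collecting the sign flips along the way, the symbol is -1.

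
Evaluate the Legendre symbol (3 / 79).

Reciprocity: 3 ≡ 3 and 79 ≡ 3 (mod 4), so (3/79) = −(79/3).
Reduce top mod 3: now compute (1/3).
Reached (1/3) = 1. Collecting the sign flips along the way, the symbol is -1.

-1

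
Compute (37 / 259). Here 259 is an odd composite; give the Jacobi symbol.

0

Reciprocity: 37 ≡ 1 and 259 ≡ 3 (mod 4), so (37/259) = +(259/37).
Reduce top mod 37: now compute (0/37).
Top reduces to 0: gcd > 1, so the symbol is 0.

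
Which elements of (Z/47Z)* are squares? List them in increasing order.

1, 2, 3, 4, 6, 7, 8, 9, 12, 14, 16, 17, 18, 21, 24, 25, 27, 28, 32, 34, 36, 37, 42

Square k = 1,…,23 (k and 47−k give the same square):
1²=1, 2²=4, 3²=9, 4²=16, 5²=25, 6²=36, 7²≡2, 8²≡17, 9²≡34, 10²≡6, 11²≡27, 12²≡3, 13²≡28, 14²≡8, 15²≡37, 16²≡21, 17²≡7, 18²≡42, 19²≡32, 20²≡24, 21²≡18, 22²≡14, 23²≡12 (mod 47).
So the quadratic residues mod 47 are {1, 2, 3, 4, 6, 7, 8, 9, 12, 14, 16, 17, 18, 21, 24, 25, 27, 28, 32, 34, 36, 37, 42}.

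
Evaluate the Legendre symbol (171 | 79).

1

First reduce: 171 ≡ 13 (mod 79).
Reciprocity: 13 ≡ 1 and 79 ≡ 3 (mod 4), so (13/79) = +(79/13).
Reduce top mod 13: now compute (1/13).
Reached (1/13) = 1. Collecting the sign flips along the way, the symbol is +1.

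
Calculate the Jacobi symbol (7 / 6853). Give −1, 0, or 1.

Reciprocity: 7 ≡ 3 and 6853 ≡ 1 (mod 4), so (7/6853) = +(6853/7).
Reduce top mod 7: now compute (0/7).
Top reduces to 0: gcd > 1, so the symbol is 0.

0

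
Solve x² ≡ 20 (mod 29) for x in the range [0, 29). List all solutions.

7, 22

29 ≡ 1 (mod 4), so we find a root by search.
Trying successive values, 7² = 49 ≡ 20 (mod 29). The other root is 29 − 7 = 22.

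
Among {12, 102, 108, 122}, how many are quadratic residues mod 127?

(12/127) = -1 → non-residue.
(102/127) = -1 → non-residue.
(108/127) = -1 → non-residue.
(122/127) = +1 → QR.
Total quadratic residues among the 4: 1.

1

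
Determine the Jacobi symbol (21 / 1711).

Reciprocity: 21 ≡ 1 and 1711 ≡ 3 (mod 4), so (21/1711) = +(1711/21).
Reduce top mod 21: now compute (10/21).
Pull out 2: since 21 ≡ 5 (mod 8), (2/21) = -1.
Reciprocity: 5 ≡ 1 and 21 ≡ 1 (mod 4), so (5/21) = +(21/5).
Reduce top mod 5: now compute (1/5).
Reached (1/5) = 1. Collecting the sign flips along the way, the symbol is -1.

-1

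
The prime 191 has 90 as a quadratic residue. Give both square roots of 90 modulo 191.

Since 191 ≡ 3 (mod 4), a square root of 90 is 90^((191+1)/4) = 90^48 mod 191.
Repeated squaring: 90^2≡78, 90^4≡163, 90^8≡20, 90^16≡18, 90^32≡133 (mod 191).
90^48 = 90^(32+16) ≡ 102 (mod 191).
Check: 102² = 10404 ≡ 90 (mod 191). The two roots are 89 and 102.

89, 102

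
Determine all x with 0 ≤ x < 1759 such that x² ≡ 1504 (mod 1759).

Since 1759 ≡ 3 (mod 4), a square root of 1504 is 1504^((1759+1)/4) = 1504^440 mod 1759.
Repeated squaring: 1504^2≡1701, 1504^4≡1605, 1504^8≡849, 1504^16≡1370, 1504^32≡47, 1504^64≡450, 1504^128≡215, 1504^256≡491 (mod 1759).
1504^440 = 1504^(256+128+32+16+8) ≡ 1592 (mod 1759).
Check: 1592² = 2534464 ≡ 1504 (mod 1759). The two roots are 167 and 1592.

167, 1592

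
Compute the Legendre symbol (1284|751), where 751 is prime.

-1

Euler's criterion: (1284/751) ≡ 533^375 (mod 751).
533^2 ≡ 211 (mod 751)
533^4 ≡ 212 (mod 751)
533^8 ≡ 635 (mod 751)
533^16 ≡ 689 (mod 751)
533^32 ≡ 89 (mod 751)
533^64 ≡ 411 (mod 751)
533^128 ≡ 697 (mod 751)
533^256 ≡ 663 (mod 751)
533^375 = 533^(256+64+32+16+4+2+1) ≡ 750 (mod 751).
Result is 750 ≡ −1, so (1284/751) = −1.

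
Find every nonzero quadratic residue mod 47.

1,2,3,4,6,7,8,9,12,14,16,17,18,21,24,25,27,28,32,34,36,37,42

Square k = 1,…,23 (k and 47−k give the same square):
1²=1, 2²=4, 3²=9, 4²=16, 5²=25, 6²=36, 7²≡2, 8²≡17, 9²≡34, 10²≡6, 11²≡27, 12²≡3, 13²≡28, 14²≡8, 15²≡37, 16²≡21, 17²≡7, 18²≡42, 19²≡32, 20²≡24, 21²≡18, 22²≡14, 23²≡12 (mod 47).
So the quadratic residues mod 47 are {1, 2, 3, 4, 6, 7, 8, 9, 12, 14, 16, 17, 18, 21, 24, 25, 27, 28, 32, 34, 36, 37, 42}.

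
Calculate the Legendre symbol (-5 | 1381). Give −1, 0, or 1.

1

First reduce: -5 ≡ 1376 (mod 1381).
Pull out 2^5: since 1381 ≡ 5 (mod 8), (2/1381) = -1, so (2/1381)^5 = -1.
Reciprocity: 43 ≡ 3 and 1381 ≡ 1 (mod 4), so (43/1381) = +(1381/43).
Reduce top mod 43: now compute (5/43).
Reciprocity: 5 ≡ 1 and 43 ≡ 3 (mod 4), so (5/43) = +(43/5).
Reduce top mod 5: now compute (3/5).
Reciprocity: 3 ≡ 3 and 5 ≡ 1 (mod 4), so (3/5) = +(5/3).
Reduce top mod 3: now compute (2/3).
Pull out 2: since 3 ≡ 3 (mod 8), (2/3) = -1.
Reached (1/3) = 1. Collecting the sign flips along the way, the symbol is +1.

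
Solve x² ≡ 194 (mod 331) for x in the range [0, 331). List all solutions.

43, 288

Since 331 ≡ 3 (mod 4), a square root of 194 is 194^((331+1)/4) = 194^83 mod 331.
Repeated squaring: 194^2≡233, 194^4≡5, 194^8≡25, 194^16≡294, 194^32≡45, 194^64≡39 (mod 331).
194^83 = 194^(64+16+2+1) ≡ 43 (mod 331).
Check: 43² = 1849 ≡ 194 (mod 331). The two roots are 43 and 288.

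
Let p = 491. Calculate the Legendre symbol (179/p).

Reciprocity: 179 ≡ 3 and 491 ≡ 3 (mod 4), so (179/491) = −(491/179).
Reduce top mod 179: now compute (133/179).
Reciprocity: 133 ≡ 1 and 179 ≡ 3 (mod 4), so (133/179) = +(179/133).
Reduce top mod 133: now compute (46/133).
Pull out 2: since 133 ≡ 5 (mod 8), (2/133) = -1.
Reciprocity: 23 ≡ 3 and 133 ≡ 1 (mod 4), so (23/133) = +(133/23).
Reduce top mod 23: now compute (18/23).
Pull out 2: since 23 ≡ 7 (mod 8), (2/23) = +1.
Reciprocity: 9 ≡ 1 and 23 ≡ 3 (mod 4), so (9/23) = +(23/9).
Reduce top mod 9: now compute (5/9).
Reciprocity: 5 ≡ 1 and 9 ≡ 1 (mod 4), so (5/9) = +(9/5).
Reduce top mod 5: now compute (4/5).
Pull out 2^2: since 5 ≡ 5 (mod 8), (2/5) = -1, so (2/5)^2 = +1.
Reached (1/5) = 1. Collecting the sign flips along the way, the symbol is +1.

1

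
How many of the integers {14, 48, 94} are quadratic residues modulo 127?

(14/127) = -1 → non-residue.
(48/127) = -1 → non-residue.
(94/127) = +1 → QR.
Total quadratic residues among the 3: 1.

1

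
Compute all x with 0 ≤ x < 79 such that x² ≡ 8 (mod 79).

Since 79 ≡ 3 (mod 4), a square root of 8 is 8^((79+1)/4) = 8^20 mod 79.
Repeated squaring: 8^2≡64, 8^4≡67, 8^8≡65, 8^16≡38 (mod 79).
8^20 = 8^(16+4) ≡ 18 (mod 79).
Check: 18² = 324 ≡ 8 (mod 79). The two roots are 18 and 61.

18, 61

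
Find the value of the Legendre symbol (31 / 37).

-1

Reciprocity: 31 ≡ 3 and 37 ≡ 1 (mod 4), so (31/37) = +(37/31).
Reduce top mod 31: now compute (6/31).
Pull out 2: since 31 ≡ 7 (mod 8), (2/31) = +1.
Reciprocity: 3 ≡ 3 and 31 ≡ 3 (mod 4), so (3/31) = −(31/3).
Reduce top mod 3: now compute (1/3).
Reached (1/3) = 1. Collecting the sign flips along the way, the symbol is -1.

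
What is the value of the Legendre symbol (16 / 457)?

1

Euler's criterion: (16/457) ≡ 16^228 (mod 457).
16^2 ≡ 256 (mod 457)
16^4 ≡ 185 (mod 457)
16^8 ≡ 407 (mod 457)
16^16 ≡ 215 (mod 457)
16^32 ≡ 68 (mod 457)
16^64 ≡ 54 (mod 457)
16^128 ≡ 174 (mod 457)
16^228 = 16^(128+64+32+4) ≡ 1 (mod 457).
Result is 1, so (16/457) = 1.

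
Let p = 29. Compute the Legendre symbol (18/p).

-1

Euler's criterion: (18/29) ≡ 18^14 (mod 29).
18^2 ≡ 5 (mod 29)
18^4 ≡ 25 (mod 29)
18^8 ≡ 16 (mod 29)
18^14 = 18^(8+4+2) ≡ 28 (mod 29).
Result is 28 ≡ −1, so (18/29) = −1.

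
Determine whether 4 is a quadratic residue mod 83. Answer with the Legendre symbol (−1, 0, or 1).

Pull out 2^2: since 83 ≡ 3 (mod 8), (2/83) = -1, so (2/83)^2 = +1.
Reached (1/83) = 1. Collecting the sign flips along the way, the symbol is +1.

1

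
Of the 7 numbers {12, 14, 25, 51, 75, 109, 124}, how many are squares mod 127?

(12/127) = -1 → non-residue.
(14/127) = -1 → non-residue.
(25/127) = +1 → QR.
(51/127) = -1 → non-residue.
(75/127) = -1 → non-residue.
(109/127) = -1 → non-residue.
(124/127) = +1 → QR.
Total quadratic residues among the 7: 2.

2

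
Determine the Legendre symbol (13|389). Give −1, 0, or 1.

Euler's criterion: (13/389) ≡ 13^194 (mod 389).
13^2 ≡ 169 (mod 389)
13^4 ≡ 164 (mod 389)
13^8 ≡ 55 (mod 389)
13^16 ≡ 302 (mod 389)
13^32 ≡ 178 (mod 389)
13^64 ≡ 175 (mod 389)
13^128 ≡ 283 (mod 389)
13^194 = 13^(128+64+2) ≡ 1 (mod 389).
Result is 1, so (13/389) = 1.

1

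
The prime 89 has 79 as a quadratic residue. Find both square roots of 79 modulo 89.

41, 48

89 ≡ 1 (mod 4), so we find a root by search.
Trying successive values, 41² = 1681 ≡ 79 (mod 89). The other root is 89 − 41 = 48.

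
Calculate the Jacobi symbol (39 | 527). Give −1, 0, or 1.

Reciprocity: 39 ≡ 3 and 527 ≡ 3 (mod 4), so (39/527) = −(527/39).
Reduce top mod 39: now compute (20/39).
Pull out 2^2: since 39 ≡ 7 (mod 8), (2/39) = +1, so (2/39)^2 = +1.
Reciprocity: 5 ≡ 1 and 39 ≡ 3 (mod 4), so (5/39) = +(39/5).
Reduce top mod 5: now compute (4/5).
Pull out 2^2: since 5 ≡ 5 (mod 8), (2/5) = -1, so (2/5)^2 = +1.
Reached (1/5) = 1. Collecting the sign flips along the way, the symbol is -1.

-1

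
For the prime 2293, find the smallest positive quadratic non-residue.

2

(2/2293) = −1, so 2 is the smallest positive non-residue mod 2293.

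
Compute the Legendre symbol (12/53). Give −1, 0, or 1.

Pull out 2^2: since 53 ≡ 5 (mod 8), (2/53) = -1, so (2/53)^2 = +1.
Reciprocity: 3 ≡ 3 and 53 ≡ 1 (mod 4), so (3/53) = +(53/3).
Reduce top mod 3: now compute (2/3).
Pull out 2: since 3 ≡ 3 (mod 8), (2/3) = -1.
Reached (1/3) = 1. Collecting the sign flips along the way, the symbol is -1.

-1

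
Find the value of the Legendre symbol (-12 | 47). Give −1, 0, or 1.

First reduce: -12 ≡ 35 (mod 47).
Reciprocity: 35 ≡ 3 and 47 ≡ 3 (mod 4), so (35/47) = −(47/35).
Reduce top mod 35: now compute (12/35).
Pull out 2^2: since 35 ≡ 3 (mod 8), (2/35) = -1, so (2/35)^2 = +1.
Reciprocity: 3 ≡ 3 and 35 ≡ 3 (mod 4), so (3/35) = −(35/3).
Reduce top mod 3: now compute (2/3).
Pull out 2: since 3 ≡ 3 (mod 8), (2/3) = -1.
Reached (1/3) = 1. Collecting the sign flips along the way, the symbol is -1.

-1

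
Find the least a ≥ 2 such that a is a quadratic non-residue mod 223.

3

(2/223) = +1, so 2 is a residue.
(3/223) = −1, so 3 is the smallest positive non-residue mod 223.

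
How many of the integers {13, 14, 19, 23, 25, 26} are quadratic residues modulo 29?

3

(13/29) = +1 → QR.
(14/29) = -1 → non-residue.
(19/29) = -1 → non-residue.
(23/29) = +1 → QR.
(25/29) = +1 → QR.
(26/29) = -1 → non-residue.
Total quadratic residues among the 6: 3.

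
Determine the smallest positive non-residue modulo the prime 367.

(2/367) = +1, so 2 is a residue.
(3/367) = −1, so 3 is the smallest positive non-residue mod 367.

3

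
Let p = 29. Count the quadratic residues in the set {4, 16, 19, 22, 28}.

4

(4/29) = +1 → QR.
(16/29) = +1 → QR.
(19/29) = -1 → non-residue.
(22/29) = +1 → QR.
(28/29) = +1 → QR.
Total quadratic residues among the 5: 4.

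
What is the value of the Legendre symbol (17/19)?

1

Reciprocity: 17 ≡ 1 and 19 ≡ 3 (mod 4), so (17/19) = +(19/17).
Reduce top mod 17: now compute (2/17).
Pull out 2: since 17 ≡ 1 (mod 8), (2/17) = +1.
Reached (1/17) = 1. Collecting the sign flips along the way, the symbol is +1.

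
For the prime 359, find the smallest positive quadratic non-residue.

(2/359) = +1, so 2 is a residue.
(3/359) = +1, so 3 is a residue.
(4/359) = +1, so 4 is a residue.
(5/359) = +1, so 5 is a residue.
(6/359) = +1, so 6 is a residue.
(7/359) = −1, so 7 is the smallest positive non-residue mod 359.

7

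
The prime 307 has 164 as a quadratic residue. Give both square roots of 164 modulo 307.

85, 222

Since 307 ≡ 3 (mod 4), a square root of 164 is 164^((307+1)/4) = 164^77 mod 307.
Repeated squaring: 164^2≡187, 164^4≡278, 164^8≡227, 164^16≡260, 164^32≡60, 164^64≡223 (mod 307).
164^77 = 164^(64+8+4+1) ≡ 222 (mod 307).
Check: 222² = 49284 ≡ 164 (mod 307). The two roots are 85 and 222.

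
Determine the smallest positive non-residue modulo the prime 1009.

(2/1009) = +1, so 2 is a residue.
(3/1009) = +1, so 3 is a residue.
(4/1009) = +1, so 4 is a residue.
(5/1009) = +1, so 5 is a residue.
(6/1009) = +1, so 6 is a residue.
(7/1009) = +1, so 7 is a residue.
(8/1009) = +1, so 8 is a residue.
(9/1009) = +1, so 9 is a residue.
(10/1009) = +1, so 10 is a residue.
(11/1009) = −1, so 11 is the smallest positive non-residue mod 1009.

11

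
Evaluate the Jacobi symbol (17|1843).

-1

Reciprocity: 17 ≡ 1 and 1843 ≡ 3 (mod 4), so (17/1843) = +(1843/17).
Reduce top mod 17: now compute (7/17).
Reciprocity: 7 ≡ 3 and 17 ≡ 1 (mod 4), so (7/17) = +(17/7).
Reduce top mod 7: now compute (3/7).
Reciprocity: 3 ≡ 3 and 7 ≡ 3 (mod 4), so (3/7) = −(7/3).
Reduce top mod 3: now compute (1/3).
Reached (1/3) = 1. Collecting the sign flips along the way, the symbol is -1.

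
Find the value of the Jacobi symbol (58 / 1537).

Pull out 2: since 1537 ≡ 1 (mod 8), (2/1537) = +1.
Reciprocity: 29 ≡ 1 and 1537 ≡ 1 (mod 4), so (29/1537) = +(1537/29).
Reduce top mod 29: now compute (0/29).
Top reduces to 0: gcd > 1, so the symbol is 0.

0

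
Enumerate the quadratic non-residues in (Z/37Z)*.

2,5,6,8,13,14,15,17,18,19,20,22,23,24,29,31,32,35

Square k = 1,…,18 (k and 37−k give the same square):
1²=1, 2²=4, 3²=9, 4²=16, 5²=25, 6²=36, 7²≡12, 8²≡27, 9²≡7, 10²≡26, 11²≡10, 12²≡33, 13²≡21, 14²≡11, 15²≡3, 16²≡34, 17²≡30, 18²≡28 (mod 37).
The residues are {1, 3, 4, 7, 9, 10, 11, 12, 16, 21, 25, 26, 27, 28, 30, 33, 34, 36}; the non-residues are the remaining 18 nonzero classes.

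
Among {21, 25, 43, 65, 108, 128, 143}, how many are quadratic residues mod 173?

3

(21/173) = +1 → QR.
(25/173) = +1 → QR.
(43/173) = +1 → QR.
(65/173) = -1 → non-residue.
(108/173) = -1 → non-residue.
(128/173) = -1 → non-residue.
(143/173) = -1 → non-residue.
Total quadratic residues among the 7: 3.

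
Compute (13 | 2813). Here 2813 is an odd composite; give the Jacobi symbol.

Reciprocity: 13 ≡ 1 and 2813 ≡ 1 (mod 4), so (13/2813) = +(2813/13).
Reduce top mod 13: now compute (5/13).
Reciprocity: 5 ≡ 1 and 13 ≡ 1 (mod 4), so (5/13) = +(13/5).
Reduce top mod 5: now compute (3/5).
Reciprocity: 3 ≡ 3 and 5 ≡ 1 (mod 4), so (3/5) = +(5/3).
Reduce top mod 3: now compute (2/3).
Pull out 2: since 3 ≡ 3 (mod 8), (2/3) = -1.
Reached (1/3) = 1. Collecting the sign flips along the way, the symbol is -1.

-1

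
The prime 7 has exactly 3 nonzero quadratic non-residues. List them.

3,5,6

Square k = 1,…,3 (k and 7−k give the same square):
1²=1, 2²=4, 3²≡2 (mod 7).
The residues are {1, 2, 4}; the non-residues are the remaining 3 nonzero classes.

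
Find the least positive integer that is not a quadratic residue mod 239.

7

(2/239) = +1, so 2 is a residue.
(3/239) = +1, so 3 is a residue.
(4/239) = +1, so 4 is a residue.
(5/239) = +1, so 5 is a residue.
(6/239) = +1, so 6 is a residue.
(7/239) = −1, so 7 is the smallest positive non-residue mod 239.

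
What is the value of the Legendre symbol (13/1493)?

-1

Reciprocity: 13 ≡ 1 and 1493 ≡ 1 (mod 4), so (13/1493) = +(1493/13).
Reduce top mod 13: now compute (11/13).
Reciprocity: 11 ≡ 3 and 13 ≡ 1 (mod 4), so (11/13) = +(13/11).
Reduce top mod 11: now compute (2/11).
Pull out 2: since 11 ≡ 3 (mod 8), (2/11) = -1.
Reached (1/11) = 1. Collecting the sign flips along the way, the symbol is -1.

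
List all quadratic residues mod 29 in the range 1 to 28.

1, 4, 5, 6, 7, 9, 13, 16, 20, 22, 23, 24, 25, 28

Square k = 1,…,14 (k and 29−k give the same square):
1²=1, 2²=4, 3²=9, 4²=16, 5²=25, 6²≡7, 7²≡20, 8²≡6, 9²≡23, 10²≡13, 11²≡5, 12²≡28, 13²≡24, 14²≡22 (mod 29).
So the quadratic residues mod 29 are {1, 4, 5, 6, 7, 9, 13, 16, 20, 22, 23, 24, 25, 28}.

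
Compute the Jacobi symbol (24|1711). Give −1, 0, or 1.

-1

Pull out 2^3: since 1711 ≡ 7 (mod 8), (2/1711) = +1, so (2/1711)^3 = +1.
Reciprocity: 3 ≡ 3 and 1711 ≡ 3 (mod 4), so (3/1711) = −(1711/3).
Reduce top mod 3: now compute (1/3).
Reached (1/3) = 1. Collecting the sign flips along the way, the symbol is -1.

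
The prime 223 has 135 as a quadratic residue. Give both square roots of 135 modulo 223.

71, 152

Since 223 ≡ 3 (mod 4), a square root of 135 is 135^((223+1)/4) = 135^56 mod 223.
Repeated squaring: 135^2≡162, 135^4≡153, 135^8≡217, 135^16≡36, 135^32≡181 (mod 223).
135^56 = 135^(32+16+8) ≡ 152 (mod 223).
Check: 152² = 23104 ≡ 135 (mod 223). The two roots are 71 and 152.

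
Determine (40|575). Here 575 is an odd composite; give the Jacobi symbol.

Pull out 2^3: since 575 ≡ 7 (mod 8), (2/575) = +1, so (2/575)^3 = +1.
Reciprocity: 5 ≡ 1 and 575 ≡ 3 (mod 4), so (5/575) = +(575/5).
Reduce top mod 5: now compute (0/5).
Top reduces to 0: gcd > 1, so the symbol is 0.

0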